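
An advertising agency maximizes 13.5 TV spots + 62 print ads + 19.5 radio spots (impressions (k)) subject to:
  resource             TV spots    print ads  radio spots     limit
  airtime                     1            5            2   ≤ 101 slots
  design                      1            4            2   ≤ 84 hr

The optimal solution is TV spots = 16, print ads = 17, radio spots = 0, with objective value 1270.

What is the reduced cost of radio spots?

-7.5

Both airtime and design are binding at x*.
Dual feasibility on the basic columns requires 1·y_airtime + 1·y_design = 13.5, 5·y_airtime + 4·y_design = 62.
Solving: y_airtime = 8, y_design = 5.5.
Reduced cost of radio spots: c₃ − yᵀa₃ = 19.5 − (8·2 + 5.5·2) = 19.5 − 27 = -7.5.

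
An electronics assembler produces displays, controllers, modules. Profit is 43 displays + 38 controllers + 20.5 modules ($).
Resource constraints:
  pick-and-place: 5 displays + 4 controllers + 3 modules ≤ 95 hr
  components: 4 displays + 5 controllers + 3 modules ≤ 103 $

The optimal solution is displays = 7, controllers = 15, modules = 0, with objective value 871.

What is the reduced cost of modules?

Check each constraint at x*: pick-and-place 95/95 (tight); components 103/103 (tight).
Dual feasibility on the basic columns requires 5·y_pick-and-place + 4·y_components = 43, 4·y_pick-and-place + 5·y_components = 38.
Solving: y_pick-and-place = 7, y_components = 2.
Reduced cost of modules: c₃ − yᵀa₃ = 20.5 − (7·3 + 2·3) = 20.5 − 27 = -6.5.

-6.5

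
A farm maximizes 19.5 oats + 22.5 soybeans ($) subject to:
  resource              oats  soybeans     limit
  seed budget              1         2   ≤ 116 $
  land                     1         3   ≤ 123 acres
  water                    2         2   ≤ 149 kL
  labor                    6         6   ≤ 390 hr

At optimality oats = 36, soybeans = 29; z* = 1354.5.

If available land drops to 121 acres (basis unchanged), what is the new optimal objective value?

1351.5

At the optimum: seed budget uses 94 of 116 (slack = 22); land uses 123 of 123 (binding); water uses 130 of 149 (slack = 19); labor uses 390 of 390 (binding).
Since seed budget, water are not tight, their duals are 0.
The binding rows give the dual system: 1·y_land + 6·y_labor = 19.5 and 3·y_land + 6·y_labor = 22.5.
→ y_land = 1.5 and y_labor = 3.
Δz = y_land·Δb = 1.5 × (-2) = -3, so new z* = 1354.5 − 3 = 1351.5.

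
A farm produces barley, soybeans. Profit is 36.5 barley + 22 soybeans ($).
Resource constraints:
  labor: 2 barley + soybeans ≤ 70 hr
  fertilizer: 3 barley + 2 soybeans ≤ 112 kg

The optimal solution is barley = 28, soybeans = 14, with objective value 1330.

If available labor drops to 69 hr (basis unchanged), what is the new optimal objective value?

Both labor and fertilizer are binding at x*.
Dual feasibility on the basic columns requires 2·y_labor + 3·y_fertilizer = 36.5, 1·y_labor + 2·y_fertilizer = 22.
This yields shadow prices y_labor = 7, y_fertilizer = 7.5.
Δz = y_labor·Δb = 7 × (-1) = -7, so new z* = 1330 − 7 = 1323.

1323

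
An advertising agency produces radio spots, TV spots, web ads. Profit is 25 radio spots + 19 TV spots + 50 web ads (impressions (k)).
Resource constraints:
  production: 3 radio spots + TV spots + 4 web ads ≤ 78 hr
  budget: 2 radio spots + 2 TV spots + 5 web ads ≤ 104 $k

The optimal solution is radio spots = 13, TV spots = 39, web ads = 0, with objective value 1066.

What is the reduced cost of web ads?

-2

Both production and budget are binding at x*.
The binding rows give the dual system: 3·y_production + 2·y_budget = 25 and 1·y_production + 2·y_budget = 19.
This yields shadow prices y_production = 3, y_budget = 8.
Reduced cost of web ads: c₃ − yᵀa₃ = 50 − (3·4 + 8·5) = 50 − 52 = -2.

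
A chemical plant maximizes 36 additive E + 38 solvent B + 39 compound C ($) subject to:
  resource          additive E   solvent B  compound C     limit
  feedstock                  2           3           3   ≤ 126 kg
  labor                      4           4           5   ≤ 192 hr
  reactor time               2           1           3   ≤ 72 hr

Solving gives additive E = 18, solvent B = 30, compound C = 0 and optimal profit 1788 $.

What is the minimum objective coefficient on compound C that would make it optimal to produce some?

46

At the optimum: feedstock uses 126 of 126 (binding); labor uses 192 of 192 (binding); reactor time uses 66 of 72 (slack = 6).
Slack constraints have shadow price 0 (complementary slackness).
From A_Bᵀ y = c: 2·y_feedstock + 4·y_labor = 36; 3·y_feedstock + 4·y_labor = 38.
→ y_feedstock = 2 and y_labor = 8.
compound C enters the basis when its profit ≥ yᵀa₃ = 2·3 + 8·5 = 46.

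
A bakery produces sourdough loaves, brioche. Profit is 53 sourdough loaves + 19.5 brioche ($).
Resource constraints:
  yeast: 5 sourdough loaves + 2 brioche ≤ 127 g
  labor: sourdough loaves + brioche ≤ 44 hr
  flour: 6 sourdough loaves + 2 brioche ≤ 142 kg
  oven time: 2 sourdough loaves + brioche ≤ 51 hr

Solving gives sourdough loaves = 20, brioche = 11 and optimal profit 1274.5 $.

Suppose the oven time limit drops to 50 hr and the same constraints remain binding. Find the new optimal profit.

1269

Check each constraint at x*: yeast 122/127 (slack 5); labor 31/44 (slack 13); flour 142/142 (tight); oven time 51/51 (tight).
Since yeast, labor are not tight, their duals are 0.
The binding rows give the dual system: 6·y_flour + 2·y_oven time = 53 and 2·y_flour + 1·y_oven time = 19.5.
This yields shadow prices y_flour = 7, y_oven time = 5.5.
Δz = y_oven time·Δb = 5.5 × (-1) = -5.5, so new z* = 1274.5 − 5.5 = 1269.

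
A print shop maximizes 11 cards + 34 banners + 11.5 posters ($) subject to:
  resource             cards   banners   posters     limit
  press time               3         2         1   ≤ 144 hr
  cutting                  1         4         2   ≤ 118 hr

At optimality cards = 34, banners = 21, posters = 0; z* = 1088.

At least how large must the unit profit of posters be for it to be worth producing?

At the optimum: press time uses 144 of 144 (binding); cutting uses 118 of 118 (binding).
Dual feasibility on the basic columns requires 3·y_press time + 1·y_cutting = 11, 2·y_press time + 4·y_cutting = 34.
→ y_press time = 1 and y_cutting = 8.
posters enters the basis when its profit ≥ yᵀa₃ = 1·1 + 8·2 = 17.

17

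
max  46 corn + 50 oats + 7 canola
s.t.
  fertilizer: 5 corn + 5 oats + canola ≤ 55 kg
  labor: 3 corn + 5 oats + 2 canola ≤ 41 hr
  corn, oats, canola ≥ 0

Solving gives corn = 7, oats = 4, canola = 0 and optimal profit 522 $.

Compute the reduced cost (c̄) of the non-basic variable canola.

At the optimum: fertilizer uses 55 of 55 (binding); labor uses 41 of 41 (binding).
The binding rows give the dual system: 5·y_fertilizer + 3·y_labor = 46 and 5·y_fertilizer + 5·y_labor = 50.
→ y_fertilizer = 8 and y_labor = 2.
Reduced cost of canola: c₃ − yᵀa₃ = 7 − (8·1 + 2·2) = 7 − 12 = -5.

-5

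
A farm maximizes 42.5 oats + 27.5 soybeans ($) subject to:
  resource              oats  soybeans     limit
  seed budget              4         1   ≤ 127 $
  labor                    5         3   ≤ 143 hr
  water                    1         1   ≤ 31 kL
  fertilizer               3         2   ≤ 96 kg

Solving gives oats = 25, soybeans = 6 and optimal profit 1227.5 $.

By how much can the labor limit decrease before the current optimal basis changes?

Binding constraints: labor, water. The basis is B = [[5,3],[1,1]] with det 2.
Per unit decrease in labor, x* moves by d = (-0.5, 0.5).
The basis stays optimal until oats reaches 0; allowable decrease = 50 hr.

50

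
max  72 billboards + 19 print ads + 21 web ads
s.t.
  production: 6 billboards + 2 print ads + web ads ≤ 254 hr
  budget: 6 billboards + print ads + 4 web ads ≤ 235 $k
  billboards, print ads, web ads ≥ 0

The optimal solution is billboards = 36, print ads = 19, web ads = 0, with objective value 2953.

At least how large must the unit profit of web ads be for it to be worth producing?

27

Check each constraint at x*: production 254/254 (tight); budget 235/235 (tight).
Dual feasibility on the basic columns requires 6·y_production + 6·y_budget = 72, 2·y_production + 1·y_budget = 19.
Solving: y_production = 7, y_budget = 5.
web ads enters the basis when its profit ≥ yᵀa₃ = 7·1 + 5·4 = 27.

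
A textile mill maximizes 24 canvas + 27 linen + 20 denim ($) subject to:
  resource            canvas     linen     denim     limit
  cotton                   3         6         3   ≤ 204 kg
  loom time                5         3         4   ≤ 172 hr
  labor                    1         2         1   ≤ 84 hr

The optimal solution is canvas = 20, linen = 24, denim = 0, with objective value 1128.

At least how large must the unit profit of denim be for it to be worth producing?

21

Check each constraint at x*: cotton 204/204 (tight); loom time 172/172 (tight); labor 68/84 (slack 16).
Since labor is not tight, its dual is 0.
From A_Bᵀ y = c: 3·y_cotton + 5·y_loom time = 24; 6·y_cotton + 3·y_loom time = 27.
This yields shadow prices y_cotton = 3, y_loom time = 3.
denim enters the basis when its profit ≥ yᵀa₃ = 3·3 + 3·4 = 21.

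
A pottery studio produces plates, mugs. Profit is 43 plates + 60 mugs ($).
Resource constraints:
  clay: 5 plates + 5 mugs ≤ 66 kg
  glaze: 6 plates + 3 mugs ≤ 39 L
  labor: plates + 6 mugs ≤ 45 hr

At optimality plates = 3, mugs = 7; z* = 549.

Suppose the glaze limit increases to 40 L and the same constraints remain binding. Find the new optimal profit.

555

Binding: glaze and labor. Non-binding: clay (16 unused).
Slack constraints have shadow price 0 (complementary slackness).
From A_Bᵀ y = c: 6·y_glaze + 1·y_labor = 43; 3·y_glaze + 6·y_labor = 60.
Solving: y_glaze = 6, y_labor = 7.
Δz = y_glaze·Δb = 6 × (1) = 6, so new z* = 549 + 6 = 555.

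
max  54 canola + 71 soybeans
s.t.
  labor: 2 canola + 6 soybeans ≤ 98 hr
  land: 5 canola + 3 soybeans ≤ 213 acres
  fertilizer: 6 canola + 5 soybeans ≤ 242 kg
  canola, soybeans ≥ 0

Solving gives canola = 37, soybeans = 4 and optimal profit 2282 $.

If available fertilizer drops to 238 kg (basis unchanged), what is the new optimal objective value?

2254

At the optimum: labor uses 98 of 98 (binding); land uses 197 of 213 (slack = 16); fertilizer uses 242 of 242 (binding).
Slack constraints have shadow price 0 (complementary slackness).
From A_Bᵀ y = c: 2·y_labor + 6·y_fertilizer = 54; 6·y_labor + 5·y_fertilizer = 71.
→ y_labor = 6 and y_fertilizer = 7.
Δz = y_fertilizer·Δb = 7 × (-4) = -28, so new z* = 2282 − 28 = 2254.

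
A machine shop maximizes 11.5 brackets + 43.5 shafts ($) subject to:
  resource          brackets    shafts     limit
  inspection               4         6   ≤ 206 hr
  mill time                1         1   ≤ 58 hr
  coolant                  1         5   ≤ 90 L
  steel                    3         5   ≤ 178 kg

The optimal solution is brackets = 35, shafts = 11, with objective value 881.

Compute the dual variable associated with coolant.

Binding: inspection and coolant. Non-binding: mill time (12 unused), steel (18 unused).
Since mill time, steel are not tight, their duals are 0.
Dual feasibility on the basic columns requires 4·y_inspection + 1·y_coolant = 11.5, 6·y_inspection + 5·y_coolant = 43.5.
Solving: y_inspection = 1, y_coolant = 7.5.
Shadow price of coolant = 7.5.

7.5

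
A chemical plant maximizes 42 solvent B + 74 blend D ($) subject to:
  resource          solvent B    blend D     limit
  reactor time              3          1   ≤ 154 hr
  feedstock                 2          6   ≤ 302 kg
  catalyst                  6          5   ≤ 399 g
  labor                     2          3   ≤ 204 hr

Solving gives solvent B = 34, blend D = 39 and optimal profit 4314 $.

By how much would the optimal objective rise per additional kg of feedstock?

9

At the optimum: reactor time uses 141 of 154 (slack = 13); feedstock uses 302 of 302 (binding); catalyst uses 399 of 399 (binding); labor uses 185 of 204 (slack = 19).
Since reactor time, labor are not tight, their duals are 0.
From A_Bᵀ y = c: 2·y_feedstock + 6·y_catalyst = 42; 6·y_feedstock + 5·y_catalyst = 74.
This yields shadow prices y_feedstock = 9, y_catalyst = 4.
Shadow price of feedstock = 9.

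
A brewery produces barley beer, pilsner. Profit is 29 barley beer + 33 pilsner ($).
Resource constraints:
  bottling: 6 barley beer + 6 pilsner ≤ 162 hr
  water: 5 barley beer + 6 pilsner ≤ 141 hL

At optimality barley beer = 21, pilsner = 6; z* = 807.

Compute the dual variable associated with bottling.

Check each constraint at x*: bottling 162/162 (tight); water 141/141 (tight).
The binding rows give the dual system: 6·y_bottling + 5·y_water = 29 and 6·y_bottling + 6·y_water = 33.
This yields shadow prices y_bottling = 1.5, y_water = 4.
Shadow price of bottling = 1.5.

1.5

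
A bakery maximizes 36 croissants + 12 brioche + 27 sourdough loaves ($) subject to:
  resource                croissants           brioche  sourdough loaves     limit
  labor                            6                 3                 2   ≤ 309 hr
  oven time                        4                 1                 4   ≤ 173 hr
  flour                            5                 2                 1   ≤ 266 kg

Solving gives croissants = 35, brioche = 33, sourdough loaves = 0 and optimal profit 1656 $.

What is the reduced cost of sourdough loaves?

-1

Binding: labor and oven time. Non-binding: flour (25 unused).
Since flour is not tight, its dual is 0.
Dual feasibility on the basic columns requires 6·y_labor + 4·y_oven time = 36, 3·y_labor + 1·y_oven time = 12.
Solving: y_labor = 2, y_oven time = 6.
Reduced cost of sourdough loaves: c₃ − yᵀa₃ = 27 − (2·2 + 6·4) = 27 − 28 = -1.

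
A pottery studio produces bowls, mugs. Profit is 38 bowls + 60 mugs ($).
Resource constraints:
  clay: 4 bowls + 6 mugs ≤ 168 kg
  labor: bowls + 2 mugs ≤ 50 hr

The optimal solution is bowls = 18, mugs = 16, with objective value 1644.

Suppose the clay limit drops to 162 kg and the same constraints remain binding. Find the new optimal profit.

At the optimum: clay uses 168 of 168 (binding); labor uses 50 of 50 (binding).
From A_Bᵀ y = c: 4·y_clay + 1·y_labor = 38; 6·y_clay + 2·y_labor = 60.
→ y_clay = 8 and y_labor = 6.
Δz = y_clay·Δb = 8 × (-6) = -48, so new z* = 1644 − 48 = 1596.

1596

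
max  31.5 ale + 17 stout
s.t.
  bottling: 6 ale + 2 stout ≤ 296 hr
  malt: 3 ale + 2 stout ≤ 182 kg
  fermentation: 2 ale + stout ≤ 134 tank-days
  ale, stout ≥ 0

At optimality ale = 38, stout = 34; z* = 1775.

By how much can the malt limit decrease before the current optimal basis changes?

34

Binding constraints: bottling, malt. The basis is B = [[6,2],[3,2]] with det 6.
Per unit decrease in malt, x* moves by d = (0.3333, -1).
The basis stays optimal until stout reaches 0; allowable decrease = 34 kg.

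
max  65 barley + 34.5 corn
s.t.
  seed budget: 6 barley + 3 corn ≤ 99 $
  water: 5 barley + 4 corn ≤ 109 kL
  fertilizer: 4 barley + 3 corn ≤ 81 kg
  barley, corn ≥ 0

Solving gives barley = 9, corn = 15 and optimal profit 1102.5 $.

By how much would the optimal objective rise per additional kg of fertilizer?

2

Binding: seed budget and fertilizer. Non-binding: water (4 unused).
By complementary slackness, y = 0 for the non-binding constraint.
From A_Bᵀ y = c: 6·y_seed budget + 4·y_fertilizer = 65; 3·y_seed budget + 3·y_fertilizer = 34.5.
→ y_seed budget = 9.5 and y_fertilizer = 2.
Shadow price of fertilizer = 2.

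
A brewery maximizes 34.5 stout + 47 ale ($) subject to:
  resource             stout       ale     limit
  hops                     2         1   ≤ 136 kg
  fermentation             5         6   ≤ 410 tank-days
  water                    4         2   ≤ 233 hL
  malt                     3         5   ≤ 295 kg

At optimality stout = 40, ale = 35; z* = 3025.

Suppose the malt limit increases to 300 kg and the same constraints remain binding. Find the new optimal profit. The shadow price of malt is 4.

3045

Δb = 5, so new z* = 3025 + (4)·(5) = 3025 + 20 = 3045.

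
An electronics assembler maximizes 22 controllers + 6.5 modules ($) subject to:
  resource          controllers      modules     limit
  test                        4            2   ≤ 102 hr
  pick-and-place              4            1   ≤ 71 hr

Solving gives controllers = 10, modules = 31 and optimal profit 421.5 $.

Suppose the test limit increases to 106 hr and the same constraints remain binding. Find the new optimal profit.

Both test and pick-and-place are binding at x*.
From A_Bᵀ y = c: 4·y_test + 4·y_pick-and-place = 22; 2·y_test + 1·y_pick-and-place = 6.5.
Solving: y_test = 1, y_pick-and-place = 4.5.
Δz = y_test·Δb = 1 × (4) = 4, so new z* = 421.5 + 4 = 425.5.

425.5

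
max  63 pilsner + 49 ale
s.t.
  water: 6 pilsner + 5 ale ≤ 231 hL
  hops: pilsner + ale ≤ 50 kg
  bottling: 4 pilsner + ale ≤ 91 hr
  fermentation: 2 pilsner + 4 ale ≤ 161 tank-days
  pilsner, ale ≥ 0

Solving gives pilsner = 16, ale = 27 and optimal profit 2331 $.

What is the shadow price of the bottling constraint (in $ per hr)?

Binding: water and bottling. Non-binding: hops (7 unused), fermentation (21 unused).
Slack constraints have shadow price 0 (complementary slackness).
The binding rows give the dual system: 6·y_water + 4·y_bottling = 63 and 5·y_water + 1·y_bottling = 49.
→ y_water = 9.5 and y_bottling = 1.5.
Shadow price of bottling = 1.5.

1.5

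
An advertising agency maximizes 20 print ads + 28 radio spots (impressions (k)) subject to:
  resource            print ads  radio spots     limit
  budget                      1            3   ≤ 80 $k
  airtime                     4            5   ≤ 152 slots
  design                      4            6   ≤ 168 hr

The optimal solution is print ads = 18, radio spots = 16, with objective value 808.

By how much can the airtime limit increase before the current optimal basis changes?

16

Binding constraints: airtime, design. The basis is B = [[4,5],[4,6]] with det 4.
Per unit increase in airtime, x* moves by d = (1.5, -1).
The basis stays optimal until radio spots reaches 0; allowable increase = 16 slots.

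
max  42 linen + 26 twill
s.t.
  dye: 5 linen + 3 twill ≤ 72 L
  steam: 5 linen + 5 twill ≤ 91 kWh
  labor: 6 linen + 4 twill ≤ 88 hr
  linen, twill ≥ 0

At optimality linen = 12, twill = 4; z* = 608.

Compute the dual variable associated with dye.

6

Binding: dye and labor. Non-binding: steam (11 unused).
Since steam is not tight, its dual is 0.
From A_Bᵀ y = c: 5·y_dye + 6·y_labor = 42; 3·y_dye + 4·y_labor = 26.
→ y_dye = 6 and y_labor = 2.
Shadow price of dye = 6.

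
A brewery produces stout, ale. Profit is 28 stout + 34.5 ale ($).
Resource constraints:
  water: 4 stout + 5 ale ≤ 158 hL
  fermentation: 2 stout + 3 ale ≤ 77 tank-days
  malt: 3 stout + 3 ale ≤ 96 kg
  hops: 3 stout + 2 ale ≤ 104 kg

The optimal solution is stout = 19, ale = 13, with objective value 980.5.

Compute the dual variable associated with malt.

Binding: fermentation and malt. Non-binding: water (17 unused), hops (21 unused).
Since water, hops are not tight, their duals are 0.
From A_Bᵀ y = c: 2·y_fermentation + 3·y_malt = 28; 3·y_fermentation + 3·y_malt = 34.5.
This yields shadow prices y_fermentation = 6.5, y_malt = 5.
Shadow price of malt = 5.

5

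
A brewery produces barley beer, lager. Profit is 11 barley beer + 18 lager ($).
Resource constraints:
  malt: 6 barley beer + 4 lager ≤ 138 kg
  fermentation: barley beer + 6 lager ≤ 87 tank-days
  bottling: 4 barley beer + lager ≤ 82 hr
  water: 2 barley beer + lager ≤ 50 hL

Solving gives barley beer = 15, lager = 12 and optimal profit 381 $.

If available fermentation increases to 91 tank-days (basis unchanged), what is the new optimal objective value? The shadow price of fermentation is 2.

389

Δb = 4, so new z* = 381 + (2)·(4) = 381 + 8 = 389.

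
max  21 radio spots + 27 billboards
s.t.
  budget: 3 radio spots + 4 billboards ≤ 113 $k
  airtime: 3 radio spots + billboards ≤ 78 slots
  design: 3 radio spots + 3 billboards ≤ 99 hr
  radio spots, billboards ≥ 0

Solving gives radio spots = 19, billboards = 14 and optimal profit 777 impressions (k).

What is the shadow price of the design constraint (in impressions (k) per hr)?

At the optimum: budget uses 113 of 113 (binding); airtime uses 71 of 78 (slack = 7); design uses 99 of 99 (binding).
Slack constraints have shadow price 0 (complementary slackness).
Dual feasibility on the basic columns requires 3·y_budget + 3·y_design = 21, 4·y_budget + 3·y_design = 27.
→ y_budget = 6 and y_design = 1.
Shadow price of design = 1.

1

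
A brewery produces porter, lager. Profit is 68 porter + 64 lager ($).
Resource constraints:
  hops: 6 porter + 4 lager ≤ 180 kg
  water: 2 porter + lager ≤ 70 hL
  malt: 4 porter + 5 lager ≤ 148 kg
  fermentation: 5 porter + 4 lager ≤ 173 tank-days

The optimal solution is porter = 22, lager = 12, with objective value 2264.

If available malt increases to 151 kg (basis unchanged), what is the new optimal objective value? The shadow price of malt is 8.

Δb = 3, so new z* = 2264 + (8)·(3) = 2264 + 24 = 2288.

2288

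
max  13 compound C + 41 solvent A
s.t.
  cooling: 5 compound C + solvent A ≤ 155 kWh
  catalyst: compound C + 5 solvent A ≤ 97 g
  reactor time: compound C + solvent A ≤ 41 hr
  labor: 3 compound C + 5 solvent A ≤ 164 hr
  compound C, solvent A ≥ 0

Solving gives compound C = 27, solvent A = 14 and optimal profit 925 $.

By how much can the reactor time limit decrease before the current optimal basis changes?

Binding constraints: catalyst, reactor time. The basis is B = [[1,5],[1,1]] with det -4.
Per unit decrease in reactor time, x* moves by d = (-1.25, 0.25).
The basis stays optimal until compound C reaches 0; allowable decrease = 21.6 hr.

21.6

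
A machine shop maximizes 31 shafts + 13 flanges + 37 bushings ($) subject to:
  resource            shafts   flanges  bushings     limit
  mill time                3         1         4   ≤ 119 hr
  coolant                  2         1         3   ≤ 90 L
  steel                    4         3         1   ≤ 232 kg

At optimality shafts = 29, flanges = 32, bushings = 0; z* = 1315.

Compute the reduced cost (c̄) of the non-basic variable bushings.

-7

Check each constraint at x*: mill time 119/119 (tight); coolant 90/90 (tight); steel 212/232 (slack 20).
Slack constraints have shadow price 0 (complementary slackness).
From A_Bᵀ y = c: 3·y_mill time + 2·y_coolant = 31; 1·y_mill time + 1·y_coolant = 13.
→ y_mill time = 5 and y_coolant = 8.
Reduced cost of bushings: c₃ − yᵀa₃ = 37 − (5·4 + 8·3) = 37 − 44 = -7.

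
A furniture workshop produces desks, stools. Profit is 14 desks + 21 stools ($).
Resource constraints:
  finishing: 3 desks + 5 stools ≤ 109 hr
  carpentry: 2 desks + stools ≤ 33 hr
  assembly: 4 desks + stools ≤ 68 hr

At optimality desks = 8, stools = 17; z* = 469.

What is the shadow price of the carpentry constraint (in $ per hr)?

Check each constraint at x*: finishing 109/109 (tight); carpentry 33/33 (tight); assembly 49/68 (slack 19).
Slack constraints have shadow price 0 (complementary slackness).
From A_Bᵀ y = c: 3·y_finishing + 2·y_carpentry = 14; 5·y_finishing + 1·y_carpentry = 21.
Solving: y_finishing = 4, y_carpentry = 1.
Shadow price of carpentry = 1.

1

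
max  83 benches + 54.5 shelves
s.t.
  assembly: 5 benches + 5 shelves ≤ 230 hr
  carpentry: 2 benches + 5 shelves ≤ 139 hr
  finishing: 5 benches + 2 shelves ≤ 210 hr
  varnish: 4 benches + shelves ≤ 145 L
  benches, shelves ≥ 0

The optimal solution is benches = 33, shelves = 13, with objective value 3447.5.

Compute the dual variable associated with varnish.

Binding: assembly and varnish. Non-binding: carpentry (8 unused), finishing (19 unused).
Since carpentry, finishing are not tight, their duals are 0.
From A_Bᵀ y = c: 5·y_assembly + 4·y_varnish = 83; 5·y_assembly + 1·y_varnish = 54.5.
→ y_assembly = 9 and y_varnish = 9.5.
Shadow price of varnish = 9.5.

9.5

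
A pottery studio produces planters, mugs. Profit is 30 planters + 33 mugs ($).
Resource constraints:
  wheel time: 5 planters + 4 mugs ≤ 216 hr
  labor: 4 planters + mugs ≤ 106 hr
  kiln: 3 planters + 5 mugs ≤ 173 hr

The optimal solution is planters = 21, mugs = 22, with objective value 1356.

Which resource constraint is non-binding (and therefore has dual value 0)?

wheel time

wheel time: 193/216 (slack 23)
labor: 106/106 (binding)
kiln: 173/173 (binding)
By complementary slackness, a constraint with positive slack has shadow price 0 → wheel time.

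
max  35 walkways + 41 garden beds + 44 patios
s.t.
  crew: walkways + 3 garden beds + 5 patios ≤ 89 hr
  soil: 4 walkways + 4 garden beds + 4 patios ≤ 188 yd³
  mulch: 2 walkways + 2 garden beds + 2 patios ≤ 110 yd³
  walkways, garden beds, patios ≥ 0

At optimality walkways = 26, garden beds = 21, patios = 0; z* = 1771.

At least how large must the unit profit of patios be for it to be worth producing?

47

Check each constraint at x*: crew 89/89 (tight); soil 188/188 (tight); mulch 94/110 (slack 16).
By complementary slackness, y = 0 for the non-binding constraint.
Dual feasibility on the basic columns requires 1·y_crew + 4·y_soil = 35, 3·y_crew + 4·y_soil = 41.
Solving: y_crew = 3, y_soil = 8.
patios enters the basis when its profit ≥ yᵀa₃ = 3·5 + 8·4 = 47.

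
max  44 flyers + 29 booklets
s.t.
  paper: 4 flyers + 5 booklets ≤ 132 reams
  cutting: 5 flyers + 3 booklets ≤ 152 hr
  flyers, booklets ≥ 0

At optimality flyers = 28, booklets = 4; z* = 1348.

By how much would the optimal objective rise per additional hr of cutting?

Check each constraint at x*: paper 132/132 (tight); cutting 152/152 (tight).
From A_Bᵀ y = c: 4·y_paper + 5·y_cutting = 44; 5·y_paper + 3·y_cutting = 29.
This yields shadow prices y_paper = 1, y_cutting = 8.
Shadow price of cutting = 8.

8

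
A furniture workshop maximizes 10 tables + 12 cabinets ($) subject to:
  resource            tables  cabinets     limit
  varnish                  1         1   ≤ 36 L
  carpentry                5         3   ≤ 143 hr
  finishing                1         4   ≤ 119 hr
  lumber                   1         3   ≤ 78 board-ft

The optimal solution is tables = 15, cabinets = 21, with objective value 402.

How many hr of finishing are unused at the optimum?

20

finishing used = 1·15 + 4·21 = 99; slack = 119 − 99 = 20.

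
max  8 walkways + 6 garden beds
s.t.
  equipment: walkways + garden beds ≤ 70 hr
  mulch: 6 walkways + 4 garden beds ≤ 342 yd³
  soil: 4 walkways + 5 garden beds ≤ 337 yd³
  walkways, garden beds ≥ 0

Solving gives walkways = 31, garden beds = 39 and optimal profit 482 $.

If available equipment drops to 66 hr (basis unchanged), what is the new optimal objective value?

At the optimum: equipment uses 70 of 70 (binding); mulch uses 342 of 342 (binding); soil uses 319 of 337 (slack = 18).
By complementary slackness, y = 0 for the non-binding constraint.
Dual feasibility on the basic columns requires 1·y_equipment + 6·y_mulch = 8, 1·y_equipment + 4·y_mulch = 6.
→ y_equipment = 2 and y_mulch = 1.
Δz = y_equipment·Δb = 2 × (-4) = -8, so new z* = 482 − 8 = 474.

474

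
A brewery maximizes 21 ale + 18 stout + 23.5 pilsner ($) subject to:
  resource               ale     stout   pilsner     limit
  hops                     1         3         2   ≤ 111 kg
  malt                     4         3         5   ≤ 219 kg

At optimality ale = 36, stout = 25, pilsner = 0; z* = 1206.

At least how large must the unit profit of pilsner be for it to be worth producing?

Check each constraint at x*: hops 111/111 (tight); malt 219/219 (tight).
Dual feasibility on the basic columns requires 1·y_hops + 4·y_malt = 21, 3·y_hops + 3·y_malt = 18.
Solving: y_hops = 1, y_malt = 5.
pilsner enters the basis when its profit ≥ yᵀa₃ = 1·2 + 5·5 = 27.

27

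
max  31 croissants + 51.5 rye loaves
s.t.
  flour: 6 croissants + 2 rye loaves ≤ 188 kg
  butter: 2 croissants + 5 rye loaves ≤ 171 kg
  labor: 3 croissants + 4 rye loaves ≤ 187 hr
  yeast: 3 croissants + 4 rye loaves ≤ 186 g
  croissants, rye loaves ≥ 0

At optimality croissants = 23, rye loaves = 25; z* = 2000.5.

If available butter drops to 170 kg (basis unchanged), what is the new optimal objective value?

At the optimum: flour uses 188 of 188 (binding); butter uses 171 of 171 (binding); labor uses 169 of 187 (slack = 18); yeast uses 169 of 186 (slack = 17).
Since labor, yeast are not tight, their duals are 0.
The binding rows give the dual system: 6·y_flour + 2·y_butter = 31 and 2·y_flour + 5·y_butter = 51.5.
This yields shadow prices y_flour = 2, y_butter = 9.5.
Δz = y_butter·Δb = 9.5 × (-1) = -9.5, so new z* = 2000.5 − 9.5 = 1991.

1991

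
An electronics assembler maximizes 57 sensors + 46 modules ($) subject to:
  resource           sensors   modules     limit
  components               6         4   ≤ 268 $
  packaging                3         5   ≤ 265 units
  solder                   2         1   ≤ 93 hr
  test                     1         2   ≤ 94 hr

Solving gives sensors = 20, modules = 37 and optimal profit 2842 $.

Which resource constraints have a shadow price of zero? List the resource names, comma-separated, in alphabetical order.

packaging, solder

components: 268/268 (binding)
packaging: 245/265 (slack 20)
solder: 77/93 (slack 16)
test: 94/94 (binding)
By complementary slackness, a constraint with positive slack has shadow price 0 → packaging, solder.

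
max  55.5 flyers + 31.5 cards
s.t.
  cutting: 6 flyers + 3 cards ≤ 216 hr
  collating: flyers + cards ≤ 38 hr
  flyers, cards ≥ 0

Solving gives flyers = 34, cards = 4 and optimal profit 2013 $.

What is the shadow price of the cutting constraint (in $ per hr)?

At the optimum: cutting uses 216 of 216 (binding); collating uses 38 of 38 (binding).
Dual feasibility on the basic columns requires 6·y_cutting + 1·y_collating = 55.5, 3·y_cutting + 1·y_collating = 31.5.
This yields shadow prices y_cutting = 8, y_collating = 7.5.
Shadow price of cutting = 8.

8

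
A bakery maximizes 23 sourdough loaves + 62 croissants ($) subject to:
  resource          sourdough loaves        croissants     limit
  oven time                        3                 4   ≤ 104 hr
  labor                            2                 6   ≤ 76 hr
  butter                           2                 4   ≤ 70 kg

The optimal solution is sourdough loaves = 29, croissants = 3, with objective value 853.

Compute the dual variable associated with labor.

At the optimum: oven time uses 99 of 104 (slack = 5); labor uses 76 of 76 (binding); butter uses 70 of 70 (binding).
By complementary slackness, y = 0 for the non-binding constraint.
From A_Bᵀ y = c: 2·y_labor + 2·y_butter = 23; 6·y_labor + 4·y_butter = 62.
→ y_labor = 8 and y_butter = 3.5.
Shadow price of labor = 8.

8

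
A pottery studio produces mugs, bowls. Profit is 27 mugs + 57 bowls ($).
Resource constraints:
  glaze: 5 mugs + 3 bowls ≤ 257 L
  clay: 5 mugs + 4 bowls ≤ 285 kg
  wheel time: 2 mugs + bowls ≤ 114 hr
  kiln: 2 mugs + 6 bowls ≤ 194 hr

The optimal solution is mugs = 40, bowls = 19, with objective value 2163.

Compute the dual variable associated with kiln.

8.5

Binding: glaze and kiln. Non-binding: clay (9 unused), wheel time (15 unused).
Slack constraints have shadow price 0 (complementary slackness).
Dual feasibility on the basic columns requires 5·y_glaze + 2·y_kiln = 27, 3·y_glaze + 6·y_kiln = 57.
→ y_glaze = 2 and y_kiln = 8.5.
Shadow price of kiln = 8.5.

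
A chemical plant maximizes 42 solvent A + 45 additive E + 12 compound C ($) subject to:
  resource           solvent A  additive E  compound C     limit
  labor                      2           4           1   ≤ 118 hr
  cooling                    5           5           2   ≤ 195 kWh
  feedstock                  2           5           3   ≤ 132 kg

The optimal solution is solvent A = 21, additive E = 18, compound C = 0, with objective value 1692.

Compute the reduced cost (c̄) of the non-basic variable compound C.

Binding: cooling and feedstock. Non-binding: labor (4 unused).
Since labor is not tight, its dual is 0.
Dual feasibility on the basic columns requires 5·y_cooling + 2·y_feedstock = 42, 5·y_cooling + 5·y_feedstock = 45.
→ y_cooling = 8 and y_feedstock = 1.
Reduced cost of compound C: c₃ − yᵀa₃ = 12 − (8·2 + 1·3) = 12 − 19 = -7.

-7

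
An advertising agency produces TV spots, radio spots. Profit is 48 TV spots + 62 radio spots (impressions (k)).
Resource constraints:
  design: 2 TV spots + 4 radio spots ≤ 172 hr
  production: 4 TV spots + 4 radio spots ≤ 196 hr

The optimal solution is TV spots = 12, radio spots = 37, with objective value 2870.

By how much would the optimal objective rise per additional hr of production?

8.5

Check each constraint at x*: design 172/172 (tight); production 196/196 (tight).
The binding rows give the dual system: 2·y_design + 4·y_production = 48 and 4·y_design + 4·y_production = 62.
Solving: y_design = 7, y_production = 8.5.
Shadow price of production = 8.5.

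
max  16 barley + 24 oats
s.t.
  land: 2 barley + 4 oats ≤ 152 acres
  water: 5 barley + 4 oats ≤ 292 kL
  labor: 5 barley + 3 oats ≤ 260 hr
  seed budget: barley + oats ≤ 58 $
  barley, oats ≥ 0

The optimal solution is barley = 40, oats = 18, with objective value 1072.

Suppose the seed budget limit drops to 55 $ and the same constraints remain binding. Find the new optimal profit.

Binding: land and seed budget. Non-binding: water (20 unused), labor (6 unused).
By complementary slackness, y = 0 for the non-binding constraints.
From A_Bᵀ y = c: 2·y_land + 1·y_seed budget = 16; 4·y_land + 1·y_seed budget = 24.
→ y_land = 4 and y_seed budget = 8.
Δz = y_seed budget·Δb = 8 × (-3) = -24, so new z* = 1072 − 24 = 1048.

1048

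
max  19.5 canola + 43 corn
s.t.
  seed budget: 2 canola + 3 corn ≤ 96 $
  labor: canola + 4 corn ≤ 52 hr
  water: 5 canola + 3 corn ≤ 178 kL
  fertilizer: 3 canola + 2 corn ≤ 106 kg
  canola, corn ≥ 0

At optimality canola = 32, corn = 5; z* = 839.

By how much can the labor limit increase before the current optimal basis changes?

34

Binding constraints: labor, fertilizer. The basis is B = [[1,4],[3,2]] with det -10.
Per unit increase in labor, x* moves by d = (-0.2, 0.3).
The basis stays optimal until seed budget becomes binding; allowable increase = 34 hr.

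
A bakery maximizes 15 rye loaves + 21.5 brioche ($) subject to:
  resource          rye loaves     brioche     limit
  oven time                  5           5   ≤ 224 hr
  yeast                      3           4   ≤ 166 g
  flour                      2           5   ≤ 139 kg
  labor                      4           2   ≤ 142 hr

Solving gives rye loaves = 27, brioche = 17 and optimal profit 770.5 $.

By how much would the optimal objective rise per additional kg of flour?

3.5

At the optimum: oven time uses 220 of 224 (slack = 4); yeast uses 149 of 166 (slack = 17); flour uses 139 of 139 (binding); labor uses 142 of 142 (binding).
Since oven time, yeast are not tight, their duals are 0.
From A_Bᵀ y = c: 2·y_flour + 4·y_labor = 15; 5·y_flour + 2·y_labor = 21.5.
Solving: y_flour = 3.5, y_labor = 2.
Shadow price of flour = 3.5.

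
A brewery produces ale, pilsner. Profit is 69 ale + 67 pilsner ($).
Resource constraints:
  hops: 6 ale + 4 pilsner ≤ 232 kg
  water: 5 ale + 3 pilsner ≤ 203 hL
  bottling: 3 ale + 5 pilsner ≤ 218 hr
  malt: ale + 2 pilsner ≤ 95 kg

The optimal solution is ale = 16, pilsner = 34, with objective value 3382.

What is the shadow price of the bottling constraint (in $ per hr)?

At the optimum: hops uses 232 of 232 (binding); water uses 182 of 203 (slack = 21); bottling uses 218 of 218 (binding); malt uses 84 of 95 (slack = 11).
By complementary slackness, y = 0 for the non-binding constraints.
The binding rows give the dual system: 6·y_hops + 3·y_bottling = 69 and 4·y_hops + 5·y_bottling = 67.
This yields shadow prices y_hops = 8, y_bottling = 7.
Shadow price of bottling = 7.

7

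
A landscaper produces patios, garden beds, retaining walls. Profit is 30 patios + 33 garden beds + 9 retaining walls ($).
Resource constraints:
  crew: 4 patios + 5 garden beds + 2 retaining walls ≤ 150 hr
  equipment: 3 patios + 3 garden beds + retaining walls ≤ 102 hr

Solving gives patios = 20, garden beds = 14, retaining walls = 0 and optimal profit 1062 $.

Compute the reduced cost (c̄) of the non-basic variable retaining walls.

Check each constraint at x*: crew 150/150 (tight); equipment 102/102 (tight).
From A_Bᵀ y = c: 4·y_crew + 3·y_equipment = 30; 5·y_crew + 3·y_equipment = 33.
Solving: y_crew = 3, y_equipment = 6.
Reduced cost of retaining walls: c₃ − yᵀa₃ = 9 − (3·2 + 6·1) = 9 − 12 = -3.

-3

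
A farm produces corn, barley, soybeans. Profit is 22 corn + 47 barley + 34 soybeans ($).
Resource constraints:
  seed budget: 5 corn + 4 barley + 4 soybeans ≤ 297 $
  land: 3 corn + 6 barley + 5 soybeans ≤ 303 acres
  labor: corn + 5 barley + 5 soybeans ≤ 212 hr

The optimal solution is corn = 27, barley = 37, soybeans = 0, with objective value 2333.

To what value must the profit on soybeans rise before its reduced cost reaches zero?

At the optimum: seed budget uses 283 of 297 (slack = 14); land uses 303 of 303 (binding); labor uses 212 of 212 (binding).
Since seed budget is not tight, its dual is 0.
Dual feasibility on the basic columns requires 3·y_land + 1·y_labor = 22, 6·y_land + 5·y_labor = 47.
Solving: y_land = 7, y_labor = 1.
soybeans enters the basis when its profit ≥ yᵀa₃ = 7·5 + 1·5 = 40.

40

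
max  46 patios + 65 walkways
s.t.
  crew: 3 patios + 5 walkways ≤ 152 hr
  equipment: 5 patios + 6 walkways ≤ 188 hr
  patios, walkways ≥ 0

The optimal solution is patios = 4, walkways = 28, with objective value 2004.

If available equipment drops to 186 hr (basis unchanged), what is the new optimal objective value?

1994

Check each constraint at x*: crew 152/152 (tight); equipment 188/188 (tight).
From A_Bᵀ y = c: 3·y_crew + 5·y_equipment = 46; 5·y_crew + 6·y_equipment = 65.
→ y_crew = 7 and y_equipment = 5.
Δz = y_equipment·Δb = 5 × (-2) = -10, so new z* = 2004 − 10 = 1994.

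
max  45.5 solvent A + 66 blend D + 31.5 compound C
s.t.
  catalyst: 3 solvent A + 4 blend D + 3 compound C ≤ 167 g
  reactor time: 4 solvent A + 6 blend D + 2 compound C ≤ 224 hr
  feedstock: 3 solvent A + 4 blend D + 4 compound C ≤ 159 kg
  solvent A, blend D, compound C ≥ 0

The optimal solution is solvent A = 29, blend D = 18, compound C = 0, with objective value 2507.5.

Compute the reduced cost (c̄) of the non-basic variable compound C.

Binding: reactor time and feedstock. Non-binding: catalyst (8 unused).
Slack constraints have shadow price 0 (complementary slackness).
From A_Bᵀ y = c: 4·y_reactor time + 3·y_feedstock = 45.5; 6·y_reactor time + 4·y_feedstock = 66.
This yields shadow prices y_reactor time = 8, y_feedstock = 4.5.
Reduced cost of compound C: c₃ − yᵀa₃ = 31.5 − (8·2 + 4.5·4) = 31.5 − 34 = -2.5.

-2.5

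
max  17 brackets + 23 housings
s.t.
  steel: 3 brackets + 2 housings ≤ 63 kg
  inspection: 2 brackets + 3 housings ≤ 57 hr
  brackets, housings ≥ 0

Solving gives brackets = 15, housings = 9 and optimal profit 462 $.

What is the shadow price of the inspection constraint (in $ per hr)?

7

Check each constraint at x*: steel 63/63 (tight); inspection 57/57 (tight).
The binding rows give the dual system: 3·y_steel + 2·y_inspection = 17 and 2·y_steel + 3·y_inspection = 23.
Solving: y_steel = 1, y_inspection = 7.
Shadow price of inspection = 7.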